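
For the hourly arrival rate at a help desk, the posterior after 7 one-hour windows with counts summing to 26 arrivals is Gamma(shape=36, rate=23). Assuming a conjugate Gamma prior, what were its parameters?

Gamma–Poisson conjugacy: posterior shape = α + Σxᵢ, posterior rate = β + n.
So α = 36 − 26 = 10 and β = 23 − 7 = 16.

Gamma(shape=10, rate=16)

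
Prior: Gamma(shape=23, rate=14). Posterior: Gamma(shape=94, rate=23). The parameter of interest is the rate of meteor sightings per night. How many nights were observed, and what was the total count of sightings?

A Gamma(α, β) prior (rate parametrization) on a Poisson rate with n observations summing to S gives posterior Gamma(α+S, β+n).
Matching: Σxᵢ = 94 − 23 = 71 and n = 23 − 14 = 9.

n = 9 nights with total 71 sightings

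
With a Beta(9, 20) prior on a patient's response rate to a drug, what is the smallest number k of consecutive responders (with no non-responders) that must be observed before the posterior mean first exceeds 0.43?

After k responders and 0 non-responders the posterior is Beta(9+k, 20), with mean (9+k)/(9+20+k).
Set (9+k)/(29+k) > 0.43 and solve: k > (0.43·29 − 9)/(1 − 0.43) = 6.088.
The smallest integer exceeding 6.088 is 7, and checking k=7: (16)/(36) = 0.4444 > 0.43.

k = 7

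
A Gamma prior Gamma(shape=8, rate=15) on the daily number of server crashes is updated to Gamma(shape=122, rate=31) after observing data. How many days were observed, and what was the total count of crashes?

A Gamma(α, β) prior (rate parametrization) on a Poisson rate with n observations summing to S gives posterior Gamma(α+S, β+n).
Matching: Σxᵢ = 122 − 8 = 114 and n = 31 − 15 = 16.

n = 16 days with total 114 crashes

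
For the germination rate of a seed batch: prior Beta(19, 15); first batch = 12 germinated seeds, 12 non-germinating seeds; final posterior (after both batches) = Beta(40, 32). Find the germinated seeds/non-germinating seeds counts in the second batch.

9 germinated seeds and 5 non-germinating seeds

Sequential conjugate updates are equivalent to a single update on the pooled data, so total successes = posterior α − prior α and total failures = posterior β − prior β.
Total across both batches: 40−19=21 germinated seeds, 32−15=17 non-germinating seeds.
Subtract the first batch: 21−12=9 germinated seeds and 17−12=5 non-germinating seeds.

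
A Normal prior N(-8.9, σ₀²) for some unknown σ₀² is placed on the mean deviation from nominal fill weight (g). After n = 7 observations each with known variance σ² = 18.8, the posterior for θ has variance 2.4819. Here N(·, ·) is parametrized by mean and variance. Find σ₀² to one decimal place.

For the Normal–Normal model with known σ², precisions add: τ_n = τ₀ + n/σ².
So 1/σ₀² = 1/2.4819 − 7/18.8 = 0.402917 − 0.372340 = 0.030577.
Hence σ₀² = 1/0.030577 ≈ 32.7.

σ₀² = 32.7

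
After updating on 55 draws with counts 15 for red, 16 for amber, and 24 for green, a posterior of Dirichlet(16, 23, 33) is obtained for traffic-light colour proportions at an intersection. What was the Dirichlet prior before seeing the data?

Dirichlet(1, 7, 9)

For a Dirichlet(α) prior with multinomial counts c, the posterior is Dirichlet(α + c) componentwise.
Subtract each count from the matching posterior parameter: 16−15=1, 23−16=7, 33−24=9.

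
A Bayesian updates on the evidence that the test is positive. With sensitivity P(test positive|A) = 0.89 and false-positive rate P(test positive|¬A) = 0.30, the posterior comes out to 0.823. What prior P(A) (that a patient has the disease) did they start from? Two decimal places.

In odds form, posterior odds = prior odds × likelihood ratio, so prior odds = posterior odds ÷ LR.
Posterior odds = 0.823/(1−0.823) = 4.6497. LR = 0.89/0.30 = 2.9667.
Prior odds = 4.6497/2.9667 = 1.5673, so P(A) = 1.5673/(1+1.5673) ≈ 0.61.

P(A) = 0.61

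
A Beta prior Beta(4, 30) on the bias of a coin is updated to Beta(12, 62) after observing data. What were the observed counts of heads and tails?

Under Beta–binomial conjugacy the posterior parameters are (a+s, b+f).
So s = 12 − 4 = 8 and f = 62 − 30 = 32.

8 heads and 32 tails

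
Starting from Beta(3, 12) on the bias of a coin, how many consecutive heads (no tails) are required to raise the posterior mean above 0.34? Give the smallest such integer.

After k heads and 0 tails the posterior is Beta(3+k, 12), with mean (3+k)/(3+12+k).
Set (3+k)/(15+k) > 0.34 and solve: k > (0.34·15 − 3)/(1 − 0.34) = 3.182.
The smallest integer exceeding 3.182 is 4.

k = 4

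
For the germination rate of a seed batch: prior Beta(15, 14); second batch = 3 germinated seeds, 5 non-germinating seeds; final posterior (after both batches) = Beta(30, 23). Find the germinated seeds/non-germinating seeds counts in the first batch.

12 germinated seeds and 4 non-germinating seeds

Sequential conjugate updates are equivalent to a single update on the pooled data, so total successes = posterior α − prior α and total failures = posterior β − prior β.
Total across both batches: 30−15=15 germinated seeds, 23−14=9 non-germinating seeds.
Subtract the second batch: 15−3=12 germinated seeds and 9−5=4 non-germinating seeds.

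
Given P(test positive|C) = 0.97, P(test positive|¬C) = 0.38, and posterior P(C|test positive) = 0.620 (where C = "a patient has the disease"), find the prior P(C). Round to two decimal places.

P(C) = 0.39

Bayes' rule in odds form gives O(C|E) = O(C)·[P(E|C)/P(E|¬C)], hence O(C) = O(C|E)/LR.
Posterior odds = 0.620/(1−0.620) = 1.6316. LR = 0.97/0.38 = 2.5526.
Prior odds = 1.6316/2.5526 = 0.6392, so P(C) = 0.6392/(1+0.6392) ≈ 0.39.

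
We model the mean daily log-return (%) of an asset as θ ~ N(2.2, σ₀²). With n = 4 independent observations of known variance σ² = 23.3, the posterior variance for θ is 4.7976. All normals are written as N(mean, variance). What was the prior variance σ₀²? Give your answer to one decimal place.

Posterior precision equals prior precision plus data precision: 1/σ_n² = 1/σ₀² + n/σ².
So 1/σ₀² = 1/4.7976 − 4/23.3 = 0.208438 − 0.171674 = 0.036764.
Hence σ₀² = 1/0.036764 ≈ 27.2.

σ₀² = 27.2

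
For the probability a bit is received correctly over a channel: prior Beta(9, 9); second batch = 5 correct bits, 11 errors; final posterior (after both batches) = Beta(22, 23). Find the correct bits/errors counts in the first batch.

Because Beta–binomial updating is additive in the counts, the combined data contributed (α_post−α_prior, β_post−β_prior) successes and failures.
Total across both batches: 22−9=13 correct bits, 23−9=14 errors.
Subtract the second batch: 13−5=8 correct bits and 14−11=3 errors.

8 correct bits and 3 errors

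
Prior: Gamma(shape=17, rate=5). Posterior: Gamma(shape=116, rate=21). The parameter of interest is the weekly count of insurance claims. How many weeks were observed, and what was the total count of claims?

n = 16 weeks with total 99 claims

A Gamma(α, β) prior (rate parametrization) on a Poisson rate with n observations summing to S gives posterior Gamma(α+S, β+n).
Matching: Σxᵢ = 116 − 17 = 99 and n = 21 − 5 = 16.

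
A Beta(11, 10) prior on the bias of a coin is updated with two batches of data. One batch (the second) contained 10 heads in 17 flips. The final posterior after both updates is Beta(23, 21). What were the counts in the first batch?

Sequential conjugate updates are equivalent to a single update on the pooled data, so total successes = posterior α − prior α and total failures = posterior β − prior β.
Total across both batches: 23−11=12 heads, 21−10=11 tails.
Subtract the second batch: 12−10=2 heads and 11−7=4 tails.

2 heads and 4 tails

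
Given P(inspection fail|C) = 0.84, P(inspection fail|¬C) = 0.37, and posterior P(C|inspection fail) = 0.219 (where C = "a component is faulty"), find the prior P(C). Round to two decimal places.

P(C) = 0.11

In odds form, posterior odds = prior odds × likelihood ratio, so prior odds = posterior odds ÷ LR.
Posterior odds = 0.219/(1−0.219) = 0.2804. LR = 0.84/0.37 = 2.2703.
Prior odds = 0.2804/2.2703 = 0.1235, so P(C) = 0.1235/(1+0.1235) ≈ 0.11.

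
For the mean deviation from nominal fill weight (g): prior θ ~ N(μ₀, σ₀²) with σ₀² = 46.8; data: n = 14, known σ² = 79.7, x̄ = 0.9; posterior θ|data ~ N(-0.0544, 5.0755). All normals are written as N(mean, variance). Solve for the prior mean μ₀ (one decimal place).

With known observation variance, the Normal–Normal posterior has precision τ_n = τ₀ + n/σ² and mean μ_n = (τ₀μ₀ + (n/σ²)x̄)/τ_n.
Here τ₀ = 1/46.8 = 0.021368 and τ_data = 14/79.7 = 0.175659, so τ_n = 0.197027.
Rearranging for μ₀: μ₀ = (μ_n·τ_n − τ_data·x̄)/τ₀ = (-0.0544·0.197027 − 0.175659·0.9) / 0.021368 = -0.168811/0.021368 ≈ -7.9.

μ₀ = -7.9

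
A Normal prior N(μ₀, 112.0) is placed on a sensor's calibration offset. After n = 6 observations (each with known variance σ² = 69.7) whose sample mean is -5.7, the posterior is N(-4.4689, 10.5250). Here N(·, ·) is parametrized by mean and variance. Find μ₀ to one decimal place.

With known observation variance, the Normal–Normal posterior has precision τ_n = τ₀ + n/σ² and mean μ_n = (τ₀μ₀ + (n/σ²)x̄)/τ_n.
Here τ₀ = 1/112.0 = 0.008929 and τ_data = 6/69.7 = 0.086083, so τ_n = 0.095012.
Rearranging for μ₀: μ₀ = (μ_n·τ_n − τ_data·x̄)/τ₀ = (-4.4689·0.095012 − 0.086083·-5.7) / 0.008929 = 0.066074/0.008929 ≈ 7.4.

μ₀ = 7.4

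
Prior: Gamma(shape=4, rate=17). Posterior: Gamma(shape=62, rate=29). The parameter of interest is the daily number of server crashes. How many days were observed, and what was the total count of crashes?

Gamma–Poisson conjugacy: posterior shape = α + Σxᵢ, posterior rate = β + n.
Matching: Σxᵢ = 62 − 4 = 58 and n = 29 − 17 = 12.

n = 12 days with total 58 crashes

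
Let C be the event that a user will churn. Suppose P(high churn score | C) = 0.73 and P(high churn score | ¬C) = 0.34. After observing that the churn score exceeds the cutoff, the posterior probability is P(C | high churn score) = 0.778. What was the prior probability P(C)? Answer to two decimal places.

P(C) = 0.62

In odds form, posterior odds = prior odds × likelihood ratio, so prior odds = posterior odds ÷ LR.
Posterior odds = 0.778/(1−0.778) = 3.5045. LR = 0.73/0.34 = 2.1471.
Prior odds = 3.5045/2.1471 = 1.6322, so P(C) = 1.6322/(1+1.6322) ≈ 0.62.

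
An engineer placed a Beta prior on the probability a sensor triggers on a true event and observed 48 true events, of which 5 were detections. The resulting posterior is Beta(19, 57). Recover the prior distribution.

Beta(14, 14)

Beta is conjugate to the binomial likelihood: posterior = Beta(a+s, b+f).
Subtract the data counts: 19−5=14, 57−43=14.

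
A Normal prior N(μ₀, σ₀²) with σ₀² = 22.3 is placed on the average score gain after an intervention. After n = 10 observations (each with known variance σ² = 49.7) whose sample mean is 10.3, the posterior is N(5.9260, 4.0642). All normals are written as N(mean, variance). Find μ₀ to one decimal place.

The posterior mean is a precision-weighted average: μ_n = (τ₀μ₀ + τ_data·x̄)/(τ₀+τ_data), with τ₀=1/σ₀² and τ_data=n/σ².
Here τ₀ = 1/22.3 = 0.044843 and τ_data = 10/49.7 = 0.201207, so τ_n = 0.246050.
Rearranging for μ₀: μ₀ = (μ_n·τ_n − τ_data·x̄)/τ₀ = (5.9260·0.246050 − 0.201207·10.3) / 0.044843 = -0.614340/0.044843 ≈ -13.7.

μ₀ = -13.7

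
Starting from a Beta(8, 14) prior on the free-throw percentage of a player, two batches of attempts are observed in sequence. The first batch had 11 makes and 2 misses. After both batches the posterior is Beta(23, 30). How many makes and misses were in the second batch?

Sequential conjugate updates are equivalent to a single update on the pooled data, so total successes = posterior α − prior α and total failures = posterior β − prior β.
Total across both batches: 23−8=15 makes, 30−14=16 misses.
Subtract the first batch: 15−11=4 makes and 16−2=14 misses.

4 makes and 14 misses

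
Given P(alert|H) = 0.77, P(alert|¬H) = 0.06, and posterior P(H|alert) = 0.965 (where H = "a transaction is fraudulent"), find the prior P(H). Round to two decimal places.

In odds form, posterior odds = prior odds × likelihood ratio, so prior odds = posterior odds ÷ LR.
Posterior odds = 0.965/(1−0.965) = 27.5714. LR = 0.77/0.06 = 12.8333.
Prior odds = 27.5714/12.8333 = 2.1484, so P(H) = 2.1484/(1+2.1484) ≈ 0.68.

P(H) = 0.68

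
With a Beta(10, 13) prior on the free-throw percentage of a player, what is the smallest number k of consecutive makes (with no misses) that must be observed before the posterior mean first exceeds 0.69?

k = 19

After k makes and 0 misses the posterior is Beta(10+k, 13), with mean (10+k)/(10+13+k).
Set (10+k)/(23+k) > 0.69 and solve: k > (0.69·23 − 10)/(1 − 0.69) = 18.935.
The smallest integer exceeding 18.935 is 19.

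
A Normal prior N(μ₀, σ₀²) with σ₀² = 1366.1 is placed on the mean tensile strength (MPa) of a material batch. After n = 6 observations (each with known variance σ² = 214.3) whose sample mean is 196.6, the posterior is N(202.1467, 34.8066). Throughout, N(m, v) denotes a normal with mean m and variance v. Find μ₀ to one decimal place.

μ₀ = 414.3

With known observation variance, the Normal–Normal posterior has precision τ_n = τ₀ + n/σ² and mean μ_n = (τ₀μ₀ + (n/σ²)x̄)/τ_n.
Here τ₀ = 1/1366.1 = 0.000732 and τ_data = 6/214.3 = 0.027998, so τ_n = 0.028730.
Rearranging for μ₀: μ₀ = (μ_n·τ_n − τ_data·x̄)/τ₀ = (202.1467·0.028730 − 0.027998·196.6) / 0.000732 = 0.303268/0.000732 ≈ 414.3.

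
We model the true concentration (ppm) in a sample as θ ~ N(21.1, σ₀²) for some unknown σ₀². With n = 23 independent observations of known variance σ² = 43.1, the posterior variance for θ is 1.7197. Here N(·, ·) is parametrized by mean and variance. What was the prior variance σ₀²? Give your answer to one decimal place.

For the Normal–Normal model with known σ², precisions add: τ_n = τ₀ + n/σ².
So 1/σ₀² = 1/1.7197 − 23/43.1 = 0.581497 − 0.533643 = 0.047854.
Hence σ₀² = 1/0.047854 ≈ 20.9.

σ₀² = 20.9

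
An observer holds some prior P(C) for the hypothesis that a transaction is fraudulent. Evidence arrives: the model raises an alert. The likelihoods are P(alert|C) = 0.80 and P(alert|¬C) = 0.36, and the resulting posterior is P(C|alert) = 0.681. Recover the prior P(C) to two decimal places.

P(C) = 0.49

In odds form, posterior odds = prior odds × likelihood ratio, so prior odds = posterior odds ÷ LR.
Posterior odds = 0.681/(1−0.681) = 2.1348. LR = 0.80/0.36 = 2.2222.
Prior odds = 2.1348/2.2222 = 0.9607, so P(C) = 0.9607/(1+0.9607) ≈ 0.49.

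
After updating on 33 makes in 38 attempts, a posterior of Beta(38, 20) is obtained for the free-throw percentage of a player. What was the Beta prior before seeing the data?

Under Beta–binomial conjugacy the posterior parameters are (α+s, β+f).
Subtract the data counts: 38−33=5, 20−5=15.

Beta(5, 15)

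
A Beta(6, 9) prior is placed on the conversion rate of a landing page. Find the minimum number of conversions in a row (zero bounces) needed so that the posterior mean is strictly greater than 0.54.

k = 5

After k conversions and 0 bounces the posterior is Beta(6+k, 9), with mean (6+k)/(6+9+k).
Set (6+k)/(15+k) > 0.54 and solve: k > (0.54·15 − 6)/(1 − 0.54) = 4.565.
The smallest integer exceeding 4.565 is 5.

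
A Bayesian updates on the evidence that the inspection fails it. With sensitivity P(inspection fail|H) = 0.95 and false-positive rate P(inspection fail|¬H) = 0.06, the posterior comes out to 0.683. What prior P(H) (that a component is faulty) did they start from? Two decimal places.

P(H) = 0.12

In odds form, posterior odds = prior odds × likelihood ratio, so prior odds = posterior odds ÷ LR.
Posterior odds = 0.683/(1−0.683) = 2.1546. LR = 0.95/0.06 = 15.8333.
Prior odds = 2.1546/15.8333 = 0.1361, so P(H) = 0.1361/(1+0.1361) ≈ 0.12.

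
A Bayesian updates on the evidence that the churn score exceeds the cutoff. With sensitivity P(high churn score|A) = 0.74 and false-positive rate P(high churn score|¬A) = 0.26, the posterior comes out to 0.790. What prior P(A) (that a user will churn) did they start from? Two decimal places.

Bayes' rule in odds form gives O(A|E) = O(A)·[P(E|A)/P(E|¬A)], hence O(A) = O(A|E)/LR.
Posterior odds = 0.790/(1−0.790) = 3.7619. LR = 0.74/0.26 = 2.8462.
Prior odds = 3.7619/2.8462 = 1.3217, so P(A) = 1.3217/(1+1.3217) ≈ 0.57.

P(A) = 0.57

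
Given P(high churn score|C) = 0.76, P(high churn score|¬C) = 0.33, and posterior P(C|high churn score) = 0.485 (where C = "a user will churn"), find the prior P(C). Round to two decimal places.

P(C) = 0.29

Bayes' rule in odds form gives O(C|E) = O(C)·[P(E|C)/P(E|¬C)], hence O(C) = O(C|E)/LR.
Posterior odds = 0.485/(1−0.485) = 0.9417. LR = 0.76/0.33 = 2.3030.
Prior odds = 0.9417/2.3030 = 0.4089, so P(C) = 0.4089/(1+0.4089) ≈ 0.29.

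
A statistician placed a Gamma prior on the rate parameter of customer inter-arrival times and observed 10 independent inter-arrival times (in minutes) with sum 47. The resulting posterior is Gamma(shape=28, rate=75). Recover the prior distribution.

Gamma–exponential conjugacy: posterior shape = α + n, posterior rate = β + Σtᵢ.
So α = 28 − 10 = 18 and β = 75 − 47 = 28.

Gamma(shape=18, rate=28)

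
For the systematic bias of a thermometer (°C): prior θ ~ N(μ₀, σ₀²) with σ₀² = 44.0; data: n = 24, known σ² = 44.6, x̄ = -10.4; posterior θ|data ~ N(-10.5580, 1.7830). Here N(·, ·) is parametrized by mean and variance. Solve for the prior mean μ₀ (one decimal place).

μ₀ = -14.3

With known observation variance, the Normal–Normal posterior has precision τ_n = τ₀ + n/σ² and mean μ_n = (τ₀μ₀ + (n/σ²)x̄)/τ_n.
Here τ₀ = 1/44.0 = 0.022727 and τ_data = 24/44.6 = 0.538117, so τ_n = 0.560844.
Rearranging for μ₀: μ₀ = (μ_n·τ_n − τ_data·x̄)/τ₀ = (-10.5580·0.560844 − 0.538117·-10.4) / 0.022727 = -0.324974/0.022727 ≈ -14.3.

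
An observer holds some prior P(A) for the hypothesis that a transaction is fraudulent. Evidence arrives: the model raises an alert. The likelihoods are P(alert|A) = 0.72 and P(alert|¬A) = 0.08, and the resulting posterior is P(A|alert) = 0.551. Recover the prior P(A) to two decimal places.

P(A) = 0.12

In odds form, posterior odds = prior odds × likelihood ratio, so prior odds = posterior odds ÷ LR.
Posterior odds = 0.551/(1−0.551) = 1.2272. LR = 0.72/0.08 = 9.0000.
Prior odds = 1.2272/9.0000 = 0.1364, so P(A) = 0.1364/(1+0.1364) ≈ 0.12.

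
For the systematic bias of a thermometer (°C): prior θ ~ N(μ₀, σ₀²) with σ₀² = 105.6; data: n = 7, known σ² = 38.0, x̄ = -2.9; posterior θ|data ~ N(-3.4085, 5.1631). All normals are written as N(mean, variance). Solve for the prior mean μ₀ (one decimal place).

μ₀ = -13.3

With known observation variance, the Normal–Normal posterior has precision τ_n = τ₀ + n/σ² and mean μ_n = (τ₀μ₀ + (n/σ²)x̄)/τ_n.
Here τ₀ = 1/105.6 = 0.009470 and τ_data = 7/38.0 = 0.184211, so τ_n = 0.193681.
Rearranging for μ₀: μ₀ = (μ_n·τ_n − τ_data·x̄)/τ₀ = (-3.4085·0.193681 − 0.184211·-2.9) / 0.009470 = -0.125950/0.009470 ≈ -13.3.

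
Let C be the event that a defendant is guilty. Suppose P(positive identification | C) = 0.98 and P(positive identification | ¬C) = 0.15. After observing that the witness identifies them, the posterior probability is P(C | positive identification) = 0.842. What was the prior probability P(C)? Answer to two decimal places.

In odds form, posterior odds = prior odds × likelihood ratio, so prior odds = posterior odds ÷ LR.
Posterior odds = 0.842/(1−0.842) = 5.3291. LR = 0.98/0.15 = 6.5333.
Prior odds = 5.3291/6.5333 = 0.8157, so P(C) = 0.8157/(1+0.8157) ≈ 0.45.

P(C) = 0.45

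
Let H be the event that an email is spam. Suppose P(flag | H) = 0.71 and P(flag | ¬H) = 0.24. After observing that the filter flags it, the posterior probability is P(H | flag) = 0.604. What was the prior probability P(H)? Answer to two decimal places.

Bayes' rule in odds form gives O(H|E) = O(H)·[P(E|H)/P(E|¬H)], hence O(H) = O(H|E)/LR.
Posterior odds = 0.604/(1−0.604) = 1.5253. LR = 0.71/0.24 = 2.9583.
Prior odds = 1.5253/2.9583 = 0.5156, so P(H) = 0.5156/(1+0.5156) ≈ 0.34.

P(H) = 0.34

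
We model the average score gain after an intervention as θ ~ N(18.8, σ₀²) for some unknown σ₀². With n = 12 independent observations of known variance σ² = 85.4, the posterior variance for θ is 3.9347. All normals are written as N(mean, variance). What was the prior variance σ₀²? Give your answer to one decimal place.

Posterior precision equals prior precision plus data precision: 1/σ_n² = 1/σ₀² + n/σ².
So 1/σ₀² = 1/3.9347 − 12/85.4 = 0.254149 − 0.140515 = 0.113634.
Hence σ₀² = 1/0.113634 ≈ 8.8.

σ₀² = 8.8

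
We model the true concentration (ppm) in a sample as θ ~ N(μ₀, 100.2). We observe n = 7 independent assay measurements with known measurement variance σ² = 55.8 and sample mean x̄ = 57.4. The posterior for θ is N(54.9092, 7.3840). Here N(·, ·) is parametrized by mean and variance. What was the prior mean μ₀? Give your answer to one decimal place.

The posterior mean is a precision-weighted average: μ_n = (τ₀μ₀ + τ_data·x̄)/(τ₀+τ_data), with τ₀=1/σ₀² and τ_data=n/σ².
Here τ₀ = 1/100.2 = 0.009980 and τ_data = 7/55.8 = 0.125448, so τ_n = 0.135428.
Rearranging for μ₀: μ₀ = (μ_n·τ_n − τ_data·x̄)/τ₀ = (54.9092·0.135428 − 0.125448·57.4) / 0.009980 = 0.235528/0.009980 ≈ 23.6.

μ₀ = 23.6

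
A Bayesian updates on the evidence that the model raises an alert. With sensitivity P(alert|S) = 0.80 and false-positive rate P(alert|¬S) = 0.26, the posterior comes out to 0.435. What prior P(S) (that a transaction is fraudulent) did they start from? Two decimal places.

P(S) = 0.20

Bayes' rule in odds form gives O(S|E) = O(S)·[P(E|S)/P(E|¬S)], hence O(S) = O(S|E)/LR.
Posterior odds = 0.435/(1−0.435) = 0.7699. LR = 0.80/0.26 = 3.0769.
Prior odds = 0.7699/3.0769 = 0.2502, so P(S) = 0.2502/(1+0.2502) ≈ 0.20.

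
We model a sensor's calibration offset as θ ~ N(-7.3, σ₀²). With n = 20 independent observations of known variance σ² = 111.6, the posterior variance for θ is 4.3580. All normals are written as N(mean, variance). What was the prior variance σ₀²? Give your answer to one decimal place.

Posterior precision equals prior precision plus data precision: 1/σ_n² = 1/σ₀² + n/σ².
So 1/σ₀² = 1/4.3580 − 20/111.6 = 0.229463 − 0.179211 = 0.050252.
Hence σ₀² = 1/0.050252 ≈ 19.9.

σ₀² = 19.9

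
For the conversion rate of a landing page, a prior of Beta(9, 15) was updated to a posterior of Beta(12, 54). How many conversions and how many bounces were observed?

3 conversions and 39 bounces

A Beta(a, b) prior with s successes and f failures in binomial data gives a Beta(a+s, b+f) posterior.
So s = 12 − 9 = 3 and f = 54 − 15 = 39.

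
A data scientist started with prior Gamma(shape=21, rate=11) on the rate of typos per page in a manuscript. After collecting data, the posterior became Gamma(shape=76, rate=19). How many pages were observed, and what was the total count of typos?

A Gamma(α, β) prior (rate parametrization) on a Poisson rate with n observations summing to S gives posterior Gamma(α+S, β+n).
Matching: Σxᵢ = 76 − 21 = 55 and n = 19 − 11 = 8.

n = 8 pages with total 55 typos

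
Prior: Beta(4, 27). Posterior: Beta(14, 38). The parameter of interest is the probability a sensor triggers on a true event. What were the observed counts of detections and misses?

10 detections and 11 misses

Under Beta–binomial conjugacy the posterior parameters are (a+s, b+f).
So s = 14 − 4 = 10 and f = 38 − 27 = 11.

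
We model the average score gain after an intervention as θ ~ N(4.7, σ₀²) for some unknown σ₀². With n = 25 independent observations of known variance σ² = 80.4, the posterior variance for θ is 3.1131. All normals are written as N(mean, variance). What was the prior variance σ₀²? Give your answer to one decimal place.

Posterior precision equals prior precision plus data precision: 1/σ_n² = 1/σ₀² + n/σ².
So 1/σ₀² = 1/3.1131 − 25/80.4 = 0.321223 − 0.310945 = 0.010278.
Hence σ₀² = 1/0.010278 ≈ 97.3.

σ₀² = 97.3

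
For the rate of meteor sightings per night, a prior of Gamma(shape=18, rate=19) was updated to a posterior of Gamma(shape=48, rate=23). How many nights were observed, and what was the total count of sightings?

n = 4 nights with total 30 sightings

A Gamma(α, β) prior (rate parametrization) on a Poisson rate with n observations summing to S gives posterior Gamma(α+S, β+n).
Matching: Σxᵢ = 48 − 18 = 30 and n = 23 − 19 = 4.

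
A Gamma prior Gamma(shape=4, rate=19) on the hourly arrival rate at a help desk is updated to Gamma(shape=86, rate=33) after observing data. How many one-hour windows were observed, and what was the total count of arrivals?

Gamma–Poisson conjugacy: posterior shape = α + Σxᵢ, posterior rate = β + n.
Matching: Σxᵢ = 86 − 4 = 82 and n = 33 − 19 = 14.

n = 14 one-hour windows with total 82 arrivals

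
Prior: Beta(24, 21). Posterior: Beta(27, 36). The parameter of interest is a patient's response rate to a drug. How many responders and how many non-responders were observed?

Under Beta–binomial conjugacy the posterior parameters are (α+s, β+f).
Match parameters: s=27−24=3, f=36−21=15.

3 responders and 15 non-responders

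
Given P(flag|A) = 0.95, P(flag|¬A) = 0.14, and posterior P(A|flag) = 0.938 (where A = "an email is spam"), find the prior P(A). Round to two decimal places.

P(A) = 0.69

In odds form, posterior odds = prior odds × likelihood ratio, so prior odds = posterior odds ÷ LR.
Posterior odds = 0.938/(1−0.938) = 15.1290. LR = 0.95/0.14 = 6.7857.
Prior odds = 15.1290/6.7857 = 2.2295, so P(A) = 2.2295/(1+2.2295) ≈ 0.69.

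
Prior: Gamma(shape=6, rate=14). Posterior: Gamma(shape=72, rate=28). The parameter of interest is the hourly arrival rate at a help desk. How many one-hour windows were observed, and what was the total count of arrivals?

n = 14 one-hour windows with total 66 arrivals

Gamma–Poisson conjugacy: posterior shape = α + Σxᵢ, posterior rate = β + n.
Matching: Σxᵢ = 72 − 6 = 66 and n = 28 − 14 = 14.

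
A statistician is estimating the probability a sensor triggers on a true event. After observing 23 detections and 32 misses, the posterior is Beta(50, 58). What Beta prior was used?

A Beta(a, b) prior with s successes and f failures in binomial data gives a Beta(a+s, b+f) posterior.
Subtract the data counts: 50−23=27, 58−32=26.

Beta(27, 26)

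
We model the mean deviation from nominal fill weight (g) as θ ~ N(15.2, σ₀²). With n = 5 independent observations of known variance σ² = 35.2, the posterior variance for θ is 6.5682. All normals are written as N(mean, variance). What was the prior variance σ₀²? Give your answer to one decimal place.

For the Normal–Normal model with known σ², precisions add: τ_n = τ₀ + n/σ².
So 1/σ₀² = 1/6.5682 − 5/35.2 = 0.152249 − 0.142045 = 0.010204.
Hence σ₀² = 1/0.010204 ≈ 98.0.

σ₀² = 98.0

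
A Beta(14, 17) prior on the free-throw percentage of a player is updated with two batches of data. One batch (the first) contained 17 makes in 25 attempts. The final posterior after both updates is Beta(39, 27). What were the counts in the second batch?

8 makes and 2 misses

Sequential conjugate updates are equivalent to a single update on the pooled data, so total successes = posterior α − prior α and total failures = posterior β − prior β.
Total across both batches: 39−14=25 makes, 27−17=10 misses.
Subtract the first batch: 25−17=8 makes and 10−8=2 misses.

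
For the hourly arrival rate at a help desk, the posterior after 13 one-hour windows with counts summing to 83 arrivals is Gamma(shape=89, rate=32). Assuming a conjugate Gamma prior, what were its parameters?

A Gamma(α, β) prior (rate parametrization) on a Poisson rate with n observations summing to S gives posterior Gamma(α+S, β+n).
So α = 89 − 83 = 6 and β = 32 − 13 = 19.

Gamma(shape=6, rate=19)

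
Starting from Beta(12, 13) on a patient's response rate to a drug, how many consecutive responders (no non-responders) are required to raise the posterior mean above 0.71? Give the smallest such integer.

k = 20

After k responders and 0 non-responders the posterior is Beta(12+k, 13), with mean (12+k)/(12+13+k).
Set (12+k)/(25+k) > 0.71 and solve: k > (0.71·25 − 12)/(1 − 0.71) = 19.828.
The smallest integer exceeding 19.828 is 20, and checking k=20: (32)/(45) = 0.7111 > 0.71.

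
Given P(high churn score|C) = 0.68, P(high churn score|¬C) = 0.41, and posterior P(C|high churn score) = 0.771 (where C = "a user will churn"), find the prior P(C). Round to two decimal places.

P(C) = 0.67

In odds form, posterior odds = prior odds × likelihood ratio, so prior odds = posterior odds ÷ LR.
Posterior odds = 0.771/(1−0.771) = 3.3668. LR = 0.68/0.41 = 1.6585.
Prior odds = 3.3668/1.6585 = 2.0300, so P(C) = 2.0300/(1+2.0300) ≈ 0.67.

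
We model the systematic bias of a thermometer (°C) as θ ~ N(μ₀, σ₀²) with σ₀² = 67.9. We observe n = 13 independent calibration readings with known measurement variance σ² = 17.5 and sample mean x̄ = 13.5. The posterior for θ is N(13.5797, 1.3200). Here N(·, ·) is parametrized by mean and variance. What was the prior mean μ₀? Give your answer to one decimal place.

μ₀ = 17.6

The posterior mean is a precision-weighted average: μ_n = (τ₀μ₀ + τ_data·x̄)/(τ₀+τ_data), with τ₀=1/σ₀² and τ_data=n/σ².
Here τ₀ = 1/67.9 = 0.014728 and τ_data = 13/17.5 = 0.742857, so τ_n = 0.757585.
Rearranging for μ₀: μ₀ = (μ_n·τ_n − τ_data·x̄)/τ₀ = (13.5797·0.757585 − 0.742857·13.5) / 0.014728 = 0.259208/0.014728 ≈ 17.6.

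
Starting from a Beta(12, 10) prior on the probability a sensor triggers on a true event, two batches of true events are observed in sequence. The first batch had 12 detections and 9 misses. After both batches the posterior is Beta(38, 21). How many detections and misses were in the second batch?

14 detections and 2 misses

Because Beta–binomial updating is additive in the counts, the combined data contributed (α_post−α_prior, β_post−β_prior) successes and failures.
Total across both batches: 38−12=26 detections, 21−10=11 misses.
Subtract the first batch: 26−12=14 detections and 11−9=2 misses.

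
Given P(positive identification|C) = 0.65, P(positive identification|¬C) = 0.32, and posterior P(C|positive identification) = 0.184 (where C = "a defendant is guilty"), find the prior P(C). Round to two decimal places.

Bayes' rule in odds form gives O(C|E) = O(C)·[P(E|C)/P(E|¬C)], hence O(C) = O(C|E)/LR.
Posterior odds = 0.184/(1−0.184) = 0.2255. LR = 0.65/0.32 = 2.0312.
Prior odds = 0.2255/2.0312 = 0.1110, so P(C) = 0.1110/(1+0.1110) ≈ 0.10.

P(C) = 0.10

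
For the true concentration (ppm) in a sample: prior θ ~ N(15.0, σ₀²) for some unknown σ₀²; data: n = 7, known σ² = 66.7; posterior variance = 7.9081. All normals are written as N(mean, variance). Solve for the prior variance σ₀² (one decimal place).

For the Normal–Normal model with known σ², precisions add: τ_n = τ₀ + n/σ².
So 1/σ₀² = 1/7.9081 − 7/66.7 = 0.126453 − 0.104948 = 0.021505.
Hence σ₀² = 1/0.021505 ≈ 46.5.

σ₀² = 46.5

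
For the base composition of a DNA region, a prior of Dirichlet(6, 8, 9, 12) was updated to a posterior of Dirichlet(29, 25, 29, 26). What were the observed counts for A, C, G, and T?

counts (23, 17, 20, 14)

For a Dirichlet(α) prior with multinomial counts c, the posterior is Dirichlet(α + c) componentwise.
Counts are posterior − prior componentwise: 29−6=23, 25−8=17, 29−9=20, 26−12=14.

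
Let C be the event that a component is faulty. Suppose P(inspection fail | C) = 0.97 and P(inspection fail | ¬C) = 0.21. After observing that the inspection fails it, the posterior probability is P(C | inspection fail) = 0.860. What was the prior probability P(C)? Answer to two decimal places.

P(C) = 0.57

Bayes' rule in odds form gives O(C|E) = O(C)·[P(E|C)/P(E|¬C)], hence O(C) = O(C|E)/LR.
Posterior odds = 0.860/(1−0.860) = 6.1429. LR = 0.97/0.21 = 4.6190.
Prior odds = 6.1429/4.6190 = 1.3299, so P(C) = 1.3299/(1+1.3299) ≈ 0.57.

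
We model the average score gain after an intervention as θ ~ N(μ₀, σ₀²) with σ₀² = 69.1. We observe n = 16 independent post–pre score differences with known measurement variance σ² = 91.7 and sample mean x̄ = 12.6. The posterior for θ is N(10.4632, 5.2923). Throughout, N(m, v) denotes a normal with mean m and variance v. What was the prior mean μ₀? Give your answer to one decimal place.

μ₀ = -15.3

The posterior mean is a precision-weighted average: μ_n = (τ₀μ₀ + τ_data·x̄)/(τ₀+τ_data), with τ₀=1/σ₀² and τ_data=n/σ².
Here τ₀ = 1/69.1 = 0.014472 and τ_data = 16/91.7 = 0.174482, so τ_n = 0.188954.
Rearranging for μ₀: μ₀ = (μ_n·τ_n − τ_data·x̄)/τ₀ = (10.4632·0.188954 − 0.174482·12.6) / 0.014472 = -0.221410/0.014472 ≈ -15.3.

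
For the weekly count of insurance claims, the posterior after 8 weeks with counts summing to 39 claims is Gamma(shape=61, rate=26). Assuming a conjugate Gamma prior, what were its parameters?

Gamma(shape=22, rate=18)

Gamma–Poisson conjugacy: posterior shape = α + Σxᵢ, posterior rate = β + n.
So α = 61 − 39 = 22 and β = 26 − 8 = 18.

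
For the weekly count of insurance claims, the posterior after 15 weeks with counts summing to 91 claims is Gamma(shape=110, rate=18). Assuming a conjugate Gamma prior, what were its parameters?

Gamma(shape=19, rate=3)

A Gamma(α, β) prior (rate parametrization) on a Poisson rate with n observations summing to S gives posterior Gamma(α+S, β+n).
So α = 110 − 91 = 19 and β = 18 − 15 = 3.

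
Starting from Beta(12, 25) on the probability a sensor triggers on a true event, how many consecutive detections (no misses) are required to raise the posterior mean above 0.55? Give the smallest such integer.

After k detections and 0 misses the posterior is Beta(12+k, 25), with mean (12+k)/(12+25+k).
Set (12+k)/(37+k) > 0.55 and solve: k > (0.55·37 − 12)/(1 − 0.55) = 18.556.
The smallest integer exceeding 18.556 is 19.

k = 19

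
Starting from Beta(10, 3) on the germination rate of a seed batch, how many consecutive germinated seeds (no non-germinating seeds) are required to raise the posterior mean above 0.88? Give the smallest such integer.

After k germinated seeds and 0 non-germinating seeds the posterior is Beta(10+k, 3), with mean (10+k)/(10+3+k).
Set (10+k)/(13+k) > 0.88 and solve: k > (0.88·13 − 10)/(1 − 0.88) = 12.000.
The smallest integer exceeding 12.000 is 13.

k = 13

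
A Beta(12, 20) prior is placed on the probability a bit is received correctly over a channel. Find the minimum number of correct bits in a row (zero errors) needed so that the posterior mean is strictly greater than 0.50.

After k correct bits and 0 errors the posterior is Beta(12+k, 20), with mean (12+k)/(12+20+k).
Set (12+k)/(32+k) > 0.50 and solve: k > (0.50·32 − 12)/(1 − 0.50) = 8.000.
The smallest integer exceeding 8.000 is 9, and checking k=9: (21)/(41) = 0.5122 > 0.50.

k = 9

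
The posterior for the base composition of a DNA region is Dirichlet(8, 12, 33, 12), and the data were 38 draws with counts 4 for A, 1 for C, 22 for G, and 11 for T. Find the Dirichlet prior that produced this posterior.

Dirichlet(4, 11, 11, 1)

For a Dirichlet(α) prior with multinomial counts c, the posterior is Dirichlet(α + c) componentwise.
Subtract each count from the matching posterior parameter: 8−4=4, 12−1=11, 33−22=11, 12−11=1.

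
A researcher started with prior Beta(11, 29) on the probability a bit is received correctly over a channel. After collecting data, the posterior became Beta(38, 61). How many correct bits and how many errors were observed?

27 correct bits and 32 errors

Beta is conjugate to the binomial likelihood: posterior = Beta(a+s, b+f).
Match parameters: s=38−11=27, f=61−29=32.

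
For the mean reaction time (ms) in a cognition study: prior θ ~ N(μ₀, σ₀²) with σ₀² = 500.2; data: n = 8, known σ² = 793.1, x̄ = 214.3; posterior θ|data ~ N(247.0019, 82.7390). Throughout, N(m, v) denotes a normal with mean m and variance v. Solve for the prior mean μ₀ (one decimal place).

The posterior mean is a precision-weighted average: μ_n = (τ₀μ₀ + τ_data·x̄)/(τ₀+τ_data), with τ₀=1/σ₀² and τ_data=n/σ².
Here τ₀ = 1/500.2 = 0.001999 and τ_data = 8/793.1 = 0.010087, so τ_n = 0.012086.
Rearranging for μ₀: μ₀ = (μ_n·τ_n − τ_data·x̄)/τ₀ = (247.0019·0.012086 − 0.010087·214.3) / 0.001999 = 0.823621/0.001999 ≈ 412.0.

μ₀ = 412.0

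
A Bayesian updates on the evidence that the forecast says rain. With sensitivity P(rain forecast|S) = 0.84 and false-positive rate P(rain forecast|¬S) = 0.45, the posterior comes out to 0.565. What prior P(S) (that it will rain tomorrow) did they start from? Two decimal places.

Bayes' rule in odds form gives O(S|E) = O(S)·[P(E|S)/P(E|¬S)], hence O(S) = O(S|E)/LR.
Posterior odds = 0.565/(1−0.565) = 1.2989. LR = 0.84/0.45 = 1.8667.
Prior odds = 1.2989/1.8667 = 0.6958, so P(S) = 0.6958/(1+0.6958) ≈ 0.41.

P(S) = 0.41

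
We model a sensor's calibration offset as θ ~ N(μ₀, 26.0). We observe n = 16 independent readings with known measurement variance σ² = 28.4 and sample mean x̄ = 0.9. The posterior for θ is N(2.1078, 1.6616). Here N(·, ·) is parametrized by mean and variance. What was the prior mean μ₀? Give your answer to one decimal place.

μ₀ = 19.8

With known observation variance, the Normal–Normal posterior has precision τ_n = τ₀ + n/σ² and mean μ_n = (τ₀μ₀ + (n/σ²)x̄)/τ_n.
Here τ₀ = 1/26.0 = 0.038462 and τ_data = 16/28.4 = 0.563380, so τ_n = 0.601842.
Rearranging for μ₀: μ₀ = (μ_n·τ_n − τ_data·x̄)/τ₀ = (2.1078·0.601842 − 0.563380·0.9) / 0.038462 = 0.761521/0.038462 ≈ 19.8.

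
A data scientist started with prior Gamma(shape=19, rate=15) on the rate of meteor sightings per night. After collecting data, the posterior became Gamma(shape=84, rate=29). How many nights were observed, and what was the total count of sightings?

A Gamma(α, β) prior (rate parametrization) on a Poisson rate with n observations summing to S gives posterior Gamma(α+S, β+n).
Matching: Σxᵢ = 84 − 19 = 65 and n = 29 − 15 = 14.

n = 14 nights with total 65 sightings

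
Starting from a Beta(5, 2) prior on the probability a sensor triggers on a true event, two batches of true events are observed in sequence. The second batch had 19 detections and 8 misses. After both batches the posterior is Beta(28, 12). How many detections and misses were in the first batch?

4 detections and 2 misses

Because Beta–binomial updating is additive in the counts, the combined data contributed (α_post−α_prior, β_post−β_prior) successes and failures.
Total across both batches: 28−5=23 detections, 12−2=10 misses.
Subtract the second batch: 23−19=4 detections and 10−8=2 misses.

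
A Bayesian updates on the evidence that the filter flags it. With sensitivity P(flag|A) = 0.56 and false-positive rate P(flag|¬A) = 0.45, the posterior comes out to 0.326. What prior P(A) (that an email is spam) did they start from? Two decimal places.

In odds form, posterior odds = prior odds × likelihood ratio, so prior odds = posterior odds ÷ LR.
Posterior odds = 0.326/(1−0.326) = 0.4837. LR = 0.56/0.45 = 1.2444.
Prior odds = 0.4837/1.2444 = 0.3887, so P(A) = 0.3887/(1+0.3887) ≈ 0.28.

P(A) = 0.28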